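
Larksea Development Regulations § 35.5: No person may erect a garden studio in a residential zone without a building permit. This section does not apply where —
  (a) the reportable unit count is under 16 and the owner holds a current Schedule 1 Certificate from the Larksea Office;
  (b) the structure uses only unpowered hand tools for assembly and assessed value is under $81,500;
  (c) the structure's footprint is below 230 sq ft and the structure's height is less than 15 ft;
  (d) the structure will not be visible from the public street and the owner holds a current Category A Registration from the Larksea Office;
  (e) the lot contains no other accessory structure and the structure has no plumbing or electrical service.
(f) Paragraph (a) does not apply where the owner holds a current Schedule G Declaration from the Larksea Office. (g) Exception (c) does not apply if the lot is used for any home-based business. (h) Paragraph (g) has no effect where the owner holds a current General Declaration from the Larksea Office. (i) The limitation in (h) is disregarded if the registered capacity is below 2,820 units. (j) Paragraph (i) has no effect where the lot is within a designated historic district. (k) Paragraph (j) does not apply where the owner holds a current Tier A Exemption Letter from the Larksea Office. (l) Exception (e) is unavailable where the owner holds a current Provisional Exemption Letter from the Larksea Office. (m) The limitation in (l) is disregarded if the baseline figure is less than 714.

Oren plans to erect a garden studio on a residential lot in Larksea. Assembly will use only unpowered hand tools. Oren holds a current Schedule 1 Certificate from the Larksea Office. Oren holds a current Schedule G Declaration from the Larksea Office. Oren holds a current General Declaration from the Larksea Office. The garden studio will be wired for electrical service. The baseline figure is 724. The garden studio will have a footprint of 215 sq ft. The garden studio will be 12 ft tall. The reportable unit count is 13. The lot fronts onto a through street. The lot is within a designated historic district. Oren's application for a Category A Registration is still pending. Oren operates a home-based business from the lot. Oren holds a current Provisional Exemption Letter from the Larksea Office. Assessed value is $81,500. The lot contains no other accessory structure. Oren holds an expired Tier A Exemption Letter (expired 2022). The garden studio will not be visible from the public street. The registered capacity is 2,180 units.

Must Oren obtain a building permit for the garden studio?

Exception (a): the reportable unit count is 13, under the 16 limit; a current Schedule 1 Certificate is held — every condition holds. But applying paragraph (f): (f) operates against (a): a current Schedule G Declaration is held. Exception (a) does not apply.
Exception (b) does not apply: assessed value is $81,500, not under $81,500.
Exception (c)'s conditions are all satisfied: the structure's footprint is 215 sq ft, below the 230 sq ft limit; the structure's height is 12 ft, less than the 15 ft limit. As to paragraphs (g)–(k): (g) applies (a home-based business operates on the lot), but yields to (h): (h) operates — a current General Declaration is held. (i) is engaged (the registered capacity is 2,180 units, below the 2,820 units limit), but yields to (j): (j) operates against (i): the lot is in a historic district. (k), which would lift (j), is not engaged — no current Tier A Exemption Letter is held. (c) remains available.
Exception (d) fails — no current Category A Registration is held.
Exception (e) fails — electrical service is planned.

No — exception (c) applies; Oren does not need a building permit.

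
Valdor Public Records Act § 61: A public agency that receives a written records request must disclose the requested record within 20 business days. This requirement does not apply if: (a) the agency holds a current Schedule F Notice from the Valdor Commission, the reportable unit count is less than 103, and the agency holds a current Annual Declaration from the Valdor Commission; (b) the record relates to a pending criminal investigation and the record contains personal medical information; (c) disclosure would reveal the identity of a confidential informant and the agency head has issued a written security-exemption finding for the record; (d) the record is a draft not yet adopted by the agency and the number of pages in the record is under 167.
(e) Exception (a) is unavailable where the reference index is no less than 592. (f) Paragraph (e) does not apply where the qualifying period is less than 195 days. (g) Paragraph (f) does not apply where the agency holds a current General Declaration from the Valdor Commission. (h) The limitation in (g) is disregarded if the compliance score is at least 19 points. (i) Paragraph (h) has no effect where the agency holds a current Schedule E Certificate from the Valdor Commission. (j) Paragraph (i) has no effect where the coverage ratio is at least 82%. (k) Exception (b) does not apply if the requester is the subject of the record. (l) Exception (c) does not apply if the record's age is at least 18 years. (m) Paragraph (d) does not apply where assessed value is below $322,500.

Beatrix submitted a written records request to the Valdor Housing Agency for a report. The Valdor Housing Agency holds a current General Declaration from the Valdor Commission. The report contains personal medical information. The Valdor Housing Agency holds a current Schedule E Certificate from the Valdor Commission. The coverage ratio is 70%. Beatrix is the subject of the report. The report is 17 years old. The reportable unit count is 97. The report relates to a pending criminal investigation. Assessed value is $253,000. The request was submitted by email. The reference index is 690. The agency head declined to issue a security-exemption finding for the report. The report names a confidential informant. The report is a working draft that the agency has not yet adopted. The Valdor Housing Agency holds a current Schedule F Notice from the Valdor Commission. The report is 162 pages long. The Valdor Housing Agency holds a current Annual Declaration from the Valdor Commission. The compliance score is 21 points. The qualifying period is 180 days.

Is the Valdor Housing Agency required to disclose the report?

Exception (a)'s conditions are all satisfied: a current Schedule F Notice is held; the reportable unit count is 97, less than the 103 limit; a current Annual Declaration is held. Turning to paragraphs (e)–(j): (e) applies — the reference index is 690, meeting the 592 threshold. (f) applies (the qualifying period is 180 days, less than the 195 days limit), but is displaced by (g): (g) operates — a current General Declaration is held. (h) is triggered (the compliance score is 21 points, meeting the 19 points threshold), but is displaced by (i): (i) is triggered — a current Schedule E Certificate is held. (j) is inapplicable (the coverage ratio is 70%, short of 82%), so (i) stands. (a) is therefore removed.
Exception (b) is satisfied on its face — the report relates to a pending investigation; the report contains personal medical information. But applying paragraph (k): (k) operates against (b): Beatrix is the subject of the report. Exception (b) does not apply.
Exception (c) requires that the agency head has issued a written security-exemption finding for the record; but the agency head declined to issue a security-exemption finding, so (c) is unavailable.
All of (d)'s requirements are met (the report is an unadopted draft; the number of pages in the record is 162, under the 167 limit). But: (m) operates — assessed value is $253,000, below the $322,500 limit. Exception (d) does not apply.
No exception applies. The general rule governs.

Yes — the Valdor Housing Agency must disclose the report.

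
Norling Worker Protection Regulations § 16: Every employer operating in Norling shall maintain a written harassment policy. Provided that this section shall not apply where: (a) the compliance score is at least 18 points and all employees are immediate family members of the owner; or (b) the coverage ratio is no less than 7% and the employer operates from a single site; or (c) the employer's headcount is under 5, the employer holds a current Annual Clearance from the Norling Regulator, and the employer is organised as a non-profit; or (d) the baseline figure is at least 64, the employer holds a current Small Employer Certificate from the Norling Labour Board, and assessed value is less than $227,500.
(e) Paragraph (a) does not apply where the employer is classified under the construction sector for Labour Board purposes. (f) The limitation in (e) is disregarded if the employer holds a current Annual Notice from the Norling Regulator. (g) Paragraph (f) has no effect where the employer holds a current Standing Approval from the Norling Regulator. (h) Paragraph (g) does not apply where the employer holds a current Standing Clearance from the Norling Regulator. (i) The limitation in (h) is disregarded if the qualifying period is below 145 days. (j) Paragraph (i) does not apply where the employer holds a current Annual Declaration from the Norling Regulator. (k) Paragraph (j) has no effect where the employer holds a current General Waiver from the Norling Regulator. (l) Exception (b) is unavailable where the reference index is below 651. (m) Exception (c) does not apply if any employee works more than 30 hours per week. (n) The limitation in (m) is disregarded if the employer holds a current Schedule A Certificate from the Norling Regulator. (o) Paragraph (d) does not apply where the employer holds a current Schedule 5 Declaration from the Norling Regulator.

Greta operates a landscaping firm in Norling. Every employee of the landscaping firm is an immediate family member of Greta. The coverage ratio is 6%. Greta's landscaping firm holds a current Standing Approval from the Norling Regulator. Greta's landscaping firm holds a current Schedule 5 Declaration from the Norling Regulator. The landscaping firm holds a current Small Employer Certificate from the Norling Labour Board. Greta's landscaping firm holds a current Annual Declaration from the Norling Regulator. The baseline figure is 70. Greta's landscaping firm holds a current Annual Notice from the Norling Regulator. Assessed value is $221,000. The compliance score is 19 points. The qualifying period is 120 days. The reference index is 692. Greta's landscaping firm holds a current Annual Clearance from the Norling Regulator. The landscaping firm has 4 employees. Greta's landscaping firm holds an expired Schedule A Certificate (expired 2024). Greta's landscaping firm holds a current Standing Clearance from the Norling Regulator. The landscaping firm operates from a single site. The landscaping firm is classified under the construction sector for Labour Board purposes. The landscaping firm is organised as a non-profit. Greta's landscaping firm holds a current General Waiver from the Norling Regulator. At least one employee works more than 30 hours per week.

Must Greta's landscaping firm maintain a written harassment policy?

All of (a)'s requirements are met (the compliance score is 19 points, meeting the 18 points threshold; every employee is an immediate family member). However, paragraphs (e)–(k) must be considered: (e) applies — the landscaping firm is classified under the construction sector. (f) would limit (e) — a current Annual Notice is held — but (g) sets (f) aside: (g) operates against (f): a current Standing Approval is held. (h) would limit (g) — a current Standing Clearance is held — but (i) sets (h) aside: (i) operates against (h): the qualifying period is 120 days, below the 145 days limit. (j) would limit (i) — a current Annual Declaration is held — but (k) sets (j) aside: (k) operates against (j): a current General Waiver is held. Exception (a) does not apply.
Exception (b) requires that the coverage ratio is no less than 7%; but the coverage ratio is 6%, short of 7%, so (b) is unavailable.
Exception (c) is satisfied on its face — the employer's headcount is 4, under the 5 limit; a current Annual Clearance is held; the employer is a non-profit. But: (m) operates — at least one employee exceeds 30 hours/week. (n) is inapplicable (there is no Schedule A Certificate in force), so (m) stands. So (c) is unavailable.
All of (d)'s requirements are met (the baseline figure is 70, meeting the 64 threshold; a current Small Employer Certificate is held; assessed value is $221,000, less than the $227,500 limit). But: (o) operates against (d): a current Schedule 5 Declaration is held. So (d) is unavailable.
Every exception is unavailable, so the rule governs.

Yes — Greta's landscaping firm must maintain a written harassment policy.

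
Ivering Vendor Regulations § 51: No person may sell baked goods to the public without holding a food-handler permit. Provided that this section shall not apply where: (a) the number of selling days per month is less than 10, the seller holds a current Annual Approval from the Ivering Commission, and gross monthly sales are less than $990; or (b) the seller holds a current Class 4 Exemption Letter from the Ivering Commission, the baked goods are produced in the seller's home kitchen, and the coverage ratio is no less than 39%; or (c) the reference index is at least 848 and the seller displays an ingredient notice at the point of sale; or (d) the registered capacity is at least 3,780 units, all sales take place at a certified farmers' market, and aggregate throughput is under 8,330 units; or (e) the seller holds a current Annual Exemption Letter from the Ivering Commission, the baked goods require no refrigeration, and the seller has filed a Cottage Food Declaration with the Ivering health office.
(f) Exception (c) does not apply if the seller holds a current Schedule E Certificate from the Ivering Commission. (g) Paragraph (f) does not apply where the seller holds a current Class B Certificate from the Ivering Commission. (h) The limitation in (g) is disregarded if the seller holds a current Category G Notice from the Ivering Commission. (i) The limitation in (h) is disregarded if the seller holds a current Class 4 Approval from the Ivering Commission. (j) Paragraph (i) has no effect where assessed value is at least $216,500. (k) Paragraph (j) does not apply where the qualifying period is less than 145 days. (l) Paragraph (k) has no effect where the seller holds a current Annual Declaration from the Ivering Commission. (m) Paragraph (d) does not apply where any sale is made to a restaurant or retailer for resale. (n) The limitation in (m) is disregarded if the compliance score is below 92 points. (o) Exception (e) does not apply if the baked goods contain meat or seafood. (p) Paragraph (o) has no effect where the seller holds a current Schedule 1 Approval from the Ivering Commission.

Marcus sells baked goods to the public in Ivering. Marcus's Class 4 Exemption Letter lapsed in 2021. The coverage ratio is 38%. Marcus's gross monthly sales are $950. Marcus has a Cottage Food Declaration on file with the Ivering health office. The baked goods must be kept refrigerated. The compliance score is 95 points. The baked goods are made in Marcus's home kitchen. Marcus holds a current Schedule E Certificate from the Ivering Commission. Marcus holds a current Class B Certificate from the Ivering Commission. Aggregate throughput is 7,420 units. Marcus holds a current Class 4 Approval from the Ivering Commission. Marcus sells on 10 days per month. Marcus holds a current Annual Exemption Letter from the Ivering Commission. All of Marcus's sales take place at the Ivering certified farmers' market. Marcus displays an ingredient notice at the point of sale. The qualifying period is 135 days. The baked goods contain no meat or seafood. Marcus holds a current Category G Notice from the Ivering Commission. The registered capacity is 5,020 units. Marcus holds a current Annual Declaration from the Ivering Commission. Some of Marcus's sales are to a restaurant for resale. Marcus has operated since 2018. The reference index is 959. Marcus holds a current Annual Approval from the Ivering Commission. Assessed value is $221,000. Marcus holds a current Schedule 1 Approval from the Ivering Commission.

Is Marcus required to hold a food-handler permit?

Yes — Marcus must hold a food-handler permit.

Exception (a) requires that the number of selling days per month is less than 10; but the number of selling days per month is 10, not less than 10, so (a) is unavailable.
Exception (b) does not apply: there is no Class 4 Exemption Letter in force.
Exception (c)'s conditions are all satisfied: the reference index is 959, meeting the 848 threshold; an ingredient notice is displayed. But applying paragraphs (f)–(l): (f) operates against (c): a current Schedule E Certificate is held. (g) would limit (f) — a current Class B Certificate is held — but (h) sets (g) aside: (h) operates — a current Category G Notice is held. (i) would limit (h) — a current Class 4 Approval is held — but (j) sets (i) aside: (j) operates against (i): assessed value is $221,000, meeting the $216,500 threshold. (k) would limit (j) — the qualifying period is 135 days, less than the 145 days limit — but (l) sets (k) aside: (l) operates against (k): a current Annual Declaration is held. So (c) is unavailable.
Exception (d)'s conditions are all satisfied: the registered capacity is 5,020 units, meeting the 3,780 units threshold; all sales are at a certified farmers' market; aggregate throughput is 7,420 units, under the 8,330 units limit. However, paragraphs (m)–(n) must be considered: (m) operates against (d): some sales are to a restaurant for resale. (n), which would lift (m), is not triggered — the compliance score is 95 points, not below 92 points. (d) is therefore removed.
Exception (e) requires that the baked goods require no refrigeration; but the baked goods require refrigeration, so (e) is unavailable.
No exception applies. The general rule governs.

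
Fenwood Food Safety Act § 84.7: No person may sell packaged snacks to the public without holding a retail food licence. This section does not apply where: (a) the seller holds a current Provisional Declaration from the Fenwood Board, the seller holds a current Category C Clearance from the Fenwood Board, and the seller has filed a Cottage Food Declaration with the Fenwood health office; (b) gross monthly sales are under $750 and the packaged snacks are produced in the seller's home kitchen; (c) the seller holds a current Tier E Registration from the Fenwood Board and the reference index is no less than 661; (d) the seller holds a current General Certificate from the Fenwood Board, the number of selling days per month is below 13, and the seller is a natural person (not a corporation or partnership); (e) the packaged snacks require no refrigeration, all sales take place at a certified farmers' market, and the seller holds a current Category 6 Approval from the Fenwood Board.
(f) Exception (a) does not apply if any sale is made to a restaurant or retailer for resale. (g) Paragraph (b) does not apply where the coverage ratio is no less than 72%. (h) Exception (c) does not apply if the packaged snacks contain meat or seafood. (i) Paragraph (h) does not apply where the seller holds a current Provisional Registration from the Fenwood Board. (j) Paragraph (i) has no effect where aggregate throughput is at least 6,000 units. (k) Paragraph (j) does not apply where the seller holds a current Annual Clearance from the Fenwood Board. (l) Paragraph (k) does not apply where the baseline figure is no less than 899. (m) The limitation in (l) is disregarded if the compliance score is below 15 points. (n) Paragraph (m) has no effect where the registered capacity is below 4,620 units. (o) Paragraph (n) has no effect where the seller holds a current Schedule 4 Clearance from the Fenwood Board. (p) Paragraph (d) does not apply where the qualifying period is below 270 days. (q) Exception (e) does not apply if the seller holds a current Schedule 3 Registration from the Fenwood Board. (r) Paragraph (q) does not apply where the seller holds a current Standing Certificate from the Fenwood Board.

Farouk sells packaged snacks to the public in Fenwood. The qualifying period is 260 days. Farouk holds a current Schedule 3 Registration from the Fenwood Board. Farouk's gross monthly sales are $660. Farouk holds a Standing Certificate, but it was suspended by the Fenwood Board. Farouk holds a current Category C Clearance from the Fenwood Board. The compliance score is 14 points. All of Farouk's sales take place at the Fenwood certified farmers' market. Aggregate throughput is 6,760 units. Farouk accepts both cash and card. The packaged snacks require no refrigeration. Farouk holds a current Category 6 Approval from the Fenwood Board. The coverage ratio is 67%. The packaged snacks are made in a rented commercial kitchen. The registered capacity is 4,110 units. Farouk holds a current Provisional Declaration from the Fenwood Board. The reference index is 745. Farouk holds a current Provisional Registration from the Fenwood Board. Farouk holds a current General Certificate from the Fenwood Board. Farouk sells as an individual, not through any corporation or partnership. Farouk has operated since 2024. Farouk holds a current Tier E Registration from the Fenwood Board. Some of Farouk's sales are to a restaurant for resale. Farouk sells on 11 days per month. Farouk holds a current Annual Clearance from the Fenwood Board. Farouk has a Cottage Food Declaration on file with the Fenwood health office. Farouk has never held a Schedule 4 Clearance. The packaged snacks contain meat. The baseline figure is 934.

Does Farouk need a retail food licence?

Exception (a): a current Provisional Declaration is held; a current Category C Clearance is held; a Cottage Food Declaration is on file — every condition holds. However, paragraph (f) must be considered: (f) is engaged — some sales are to a restaurant for resale. Exception (a) does not apply.
Exception (b) fails — the packaged snacks are made in a commercial kitchen, not a home kitchen.
Exception (c): a current Tier E Registration is held; the reference index is 745, meeting the 661 threshold — every condition holds. Turning to paragraphs (h)–(o): (h) operates against (c): the packaged snacks contain meat. (i) is engaged (a current Provisional Registration is held), but is displaced by (j): (j) operates against (i): aggregate throughput is 6,760 units, meeting the 6,000 units threshold. (k) would limit (j) — a current Annual Clearance is held — but (l) sets (k) aside: (l) operates against (k): the baseline figure is 934, meeting the 899 threshold. (m) would limit (l) — the compliance score is 14 points, below the 15 points limit — but (n) sets (m) aside: (n) operates against (m): the registered capacity is 4,110 units, below the 4,620 units limit. (o) is not triggered (no current Schedule 4 Clearance is held), so (n) stands. Exception (c) does not apply.
Exception (d) is satisfied on its face — a current General Certificate is held; the number of selling days per month is 11, below the 13 limit; the seller is a natural person. But applying paragraph (p): (p) operates against (d): the qualifying period is 260 days, below the 270 days limit. (d) is therefore removed.
Exception (e): the packaged snacks are shelf-stable; all sales are at a certified farmers' market; a current Category 6 Approval is held — every condition holds. But applying paragraphs (q)–(r): (q) is engaged — a current Schedule 3 Registration is held. (r), which would lift (q), is not engaged — there is no Standing Certificate in force. (e) is therefore removed.
No exception displaces § 84.7.

Yes — Farouk must hold a retail food licence.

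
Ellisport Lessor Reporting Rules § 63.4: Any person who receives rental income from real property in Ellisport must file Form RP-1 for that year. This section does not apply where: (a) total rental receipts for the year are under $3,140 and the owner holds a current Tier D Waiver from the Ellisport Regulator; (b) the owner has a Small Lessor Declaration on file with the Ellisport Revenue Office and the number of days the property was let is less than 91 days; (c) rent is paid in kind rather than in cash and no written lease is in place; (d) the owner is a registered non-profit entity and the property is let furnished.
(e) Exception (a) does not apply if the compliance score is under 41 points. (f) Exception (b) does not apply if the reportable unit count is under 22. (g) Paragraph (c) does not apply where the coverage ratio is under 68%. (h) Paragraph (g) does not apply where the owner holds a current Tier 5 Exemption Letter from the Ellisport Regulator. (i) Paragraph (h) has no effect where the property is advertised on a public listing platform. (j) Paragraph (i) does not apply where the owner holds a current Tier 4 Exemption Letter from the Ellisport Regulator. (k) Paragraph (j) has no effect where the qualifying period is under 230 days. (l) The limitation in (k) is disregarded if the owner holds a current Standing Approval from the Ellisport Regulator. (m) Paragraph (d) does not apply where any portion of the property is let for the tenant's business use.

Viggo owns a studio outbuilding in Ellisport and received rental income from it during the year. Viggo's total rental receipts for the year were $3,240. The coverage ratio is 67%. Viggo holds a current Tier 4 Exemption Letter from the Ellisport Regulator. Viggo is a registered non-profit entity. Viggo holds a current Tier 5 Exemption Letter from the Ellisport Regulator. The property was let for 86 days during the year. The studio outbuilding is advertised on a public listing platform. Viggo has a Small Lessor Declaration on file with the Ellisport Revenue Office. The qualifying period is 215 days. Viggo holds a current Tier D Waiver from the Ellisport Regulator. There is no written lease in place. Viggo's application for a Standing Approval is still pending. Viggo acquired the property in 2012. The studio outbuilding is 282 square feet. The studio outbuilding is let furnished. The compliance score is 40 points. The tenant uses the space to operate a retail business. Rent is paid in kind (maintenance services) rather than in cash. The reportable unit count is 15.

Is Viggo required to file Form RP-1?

Yes — Viggo must file Form RP-1.

Exception (a) requires that total rental receipts for the year are under $3,140; but total rental receipts for the year are $3,240, not under $3,140, so (a) is unavailable.
Exception (b)'s conditions are all satisfied: a Small Lessor Declaration is on file; the number of days the property was let is 86 days, less than the 91 days limit. But: (f) operates against (b): the reportable unit count is 15, under the 22 limit. So (b) is unavailable.
All of (c)'s requirements are met (rent is paid in kind; there is no written lease). But applying paragraphs (g)–(l): (g) is triggered — the coverage ratio is 67%, under the 68% limit. (h) would limit (g) — a current Tier 5 Exemption Letter is held — but (i) sets (h) aside: (i) applies — the property is publicly advertised. (j) applies (a current Tier 4 Exemption Letter is held), but yields to (k): (k) applies — the qualifying period is 215 days, under the 230 days limit. (l), which would lift (k), is inapplicable — no current Standing Approval is held. So (c) is unavailable.
Exception (d)'s conditions are all satisfied: Viggo is a registered non-profit; the property is let furnished. Turning to paragraph (m): (m) operates — the space is let for business use. Exception (d) does not apply.
No exception displaces § 63.4.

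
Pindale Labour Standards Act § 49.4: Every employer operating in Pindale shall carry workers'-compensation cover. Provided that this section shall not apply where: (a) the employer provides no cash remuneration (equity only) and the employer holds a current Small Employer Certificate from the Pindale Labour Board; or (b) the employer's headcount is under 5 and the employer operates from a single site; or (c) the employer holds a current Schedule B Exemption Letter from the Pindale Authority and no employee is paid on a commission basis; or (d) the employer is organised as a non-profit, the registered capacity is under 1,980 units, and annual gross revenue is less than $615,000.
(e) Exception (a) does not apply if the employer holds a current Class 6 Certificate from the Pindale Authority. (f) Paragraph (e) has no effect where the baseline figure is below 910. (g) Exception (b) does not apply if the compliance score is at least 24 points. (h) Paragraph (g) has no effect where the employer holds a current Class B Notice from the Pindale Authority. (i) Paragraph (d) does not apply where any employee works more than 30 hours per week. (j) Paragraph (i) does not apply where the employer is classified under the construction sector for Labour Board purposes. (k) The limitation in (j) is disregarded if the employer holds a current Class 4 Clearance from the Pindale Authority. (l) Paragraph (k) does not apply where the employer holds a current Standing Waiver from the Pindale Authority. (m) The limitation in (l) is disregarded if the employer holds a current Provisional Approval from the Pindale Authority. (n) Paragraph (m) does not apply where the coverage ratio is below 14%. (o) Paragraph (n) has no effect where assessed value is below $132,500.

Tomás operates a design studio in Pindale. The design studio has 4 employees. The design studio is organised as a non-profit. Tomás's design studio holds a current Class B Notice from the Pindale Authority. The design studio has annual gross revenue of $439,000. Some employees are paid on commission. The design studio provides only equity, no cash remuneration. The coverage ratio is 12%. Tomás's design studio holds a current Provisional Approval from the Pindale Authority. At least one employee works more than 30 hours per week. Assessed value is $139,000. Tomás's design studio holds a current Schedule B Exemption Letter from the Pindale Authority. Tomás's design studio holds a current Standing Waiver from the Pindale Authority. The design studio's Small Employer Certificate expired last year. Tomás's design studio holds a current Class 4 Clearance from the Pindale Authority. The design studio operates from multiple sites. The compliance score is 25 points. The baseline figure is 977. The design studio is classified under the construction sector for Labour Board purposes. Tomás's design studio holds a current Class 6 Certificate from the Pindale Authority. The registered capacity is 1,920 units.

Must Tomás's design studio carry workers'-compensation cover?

Exception (a) fails — the Small Employer Certificate has expired.
Exception (b) does not apply: the employer operates from multiple sites.
Exception (c) does not apply: some employees are paid on commission.
Exception (d)'s conditions are all satisfied: the employer is a non-profit; the registered capacity is 1,920 units, under the 1,980 units limit; annual gross revenue is $439,000, less than the $615,000 limit. As to paragraphs (i)–(o): (i) applies (at least one employee exceeds 30 hours/week), but is itself disapplied by (j): (j) is engaged — the design studio is classified under the construction sector. (k) is triggered (a current Class 4 Clearance is held), but yields to (l): (l) operates — a current Standing Waiver is held. (m) is triggered (a current Provisional Approval is held), but is overridden by (n): (n) applies — the coverage ratio is 12%, below the 14% limit. (o), which would lift (n), is inapplicable — assessed value is $139,000, not below $132,500. So (d) applies.

No — exception (d) applies; Tomás's design studio is not required to carry workers'-compensation cover.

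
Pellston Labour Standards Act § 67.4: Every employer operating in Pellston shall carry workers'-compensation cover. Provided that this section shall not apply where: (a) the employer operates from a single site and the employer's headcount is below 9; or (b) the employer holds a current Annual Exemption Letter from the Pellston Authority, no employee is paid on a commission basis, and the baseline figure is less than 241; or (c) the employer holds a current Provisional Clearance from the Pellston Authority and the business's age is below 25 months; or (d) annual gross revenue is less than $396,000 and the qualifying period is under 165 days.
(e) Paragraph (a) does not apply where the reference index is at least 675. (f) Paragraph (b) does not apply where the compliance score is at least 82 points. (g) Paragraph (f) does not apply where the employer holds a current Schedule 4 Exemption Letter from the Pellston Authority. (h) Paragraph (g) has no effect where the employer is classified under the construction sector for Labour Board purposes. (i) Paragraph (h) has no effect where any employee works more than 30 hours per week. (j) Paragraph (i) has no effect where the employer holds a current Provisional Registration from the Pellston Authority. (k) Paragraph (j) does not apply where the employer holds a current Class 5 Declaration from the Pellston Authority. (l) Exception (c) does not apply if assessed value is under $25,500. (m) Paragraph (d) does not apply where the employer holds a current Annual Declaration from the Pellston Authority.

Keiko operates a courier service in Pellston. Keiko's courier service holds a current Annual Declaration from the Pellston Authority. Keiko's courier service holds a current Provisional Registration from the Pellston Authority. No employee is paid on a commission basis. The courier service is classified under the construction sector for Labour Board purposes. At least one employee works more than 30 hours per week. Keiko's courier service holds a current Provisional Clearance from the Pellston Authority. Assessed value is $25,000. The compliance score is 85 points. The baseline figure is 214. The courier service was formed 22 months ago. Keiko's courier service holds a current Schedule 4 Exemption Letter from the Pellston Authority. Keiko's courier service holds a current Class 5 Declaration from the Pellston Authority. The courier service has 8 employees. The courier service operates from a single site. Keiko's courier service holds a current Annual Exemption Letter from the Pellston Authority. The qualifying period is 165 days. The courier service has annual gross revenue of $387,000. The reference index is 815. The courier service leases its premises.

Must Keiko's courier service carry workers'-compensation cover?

Exception (a): the employer operates from a single site; the employer's headcount is 8, below the 9 limit — every condition holds. However, paragraph (e) must be considered: (e) operates against (a): the reference index is 815, meeting the 675 threshold. Exception (a) does not apply.
All of (b)'s requirements are met (a current Annual Exemption Letter is held; no employee is paid on commission; the baseline figure is 214, less than the 241 limit). Under paragraphs (f)–(k): (f) is triggered (the compliance score is 85 points, meeting the 82 points threshold), but is overridden by (g): (g) is triggered — a current Schedule 4 Exemption Letter is held. (h) is engaged (the courier service is classified under the construction sector), but is set aside by (i): (i) operates — at least one employee exceeds 30 hours/week. (j) would limit (i) — a current Provisional Registration is held — but (k) sets (j) aside: (k) applies — a current Class 5 Declaration is held. So (b) applies.
Exception (c): a current Provisional Clearance is held; the business's age is 22 months, below the 25 months limit — every condition holds. But: (l) operates against (c): assessed value is $25,000, under the $25,500 limit. So (c) is unavailable.
Exception (d) requires that the qualifying period is under 165 days; but the qualifying period is 165 days, not under 165 days, so (d) is unavailable.

No — exception (b) applies; Keiko's courier service is not required to carry workers'-compensation cover.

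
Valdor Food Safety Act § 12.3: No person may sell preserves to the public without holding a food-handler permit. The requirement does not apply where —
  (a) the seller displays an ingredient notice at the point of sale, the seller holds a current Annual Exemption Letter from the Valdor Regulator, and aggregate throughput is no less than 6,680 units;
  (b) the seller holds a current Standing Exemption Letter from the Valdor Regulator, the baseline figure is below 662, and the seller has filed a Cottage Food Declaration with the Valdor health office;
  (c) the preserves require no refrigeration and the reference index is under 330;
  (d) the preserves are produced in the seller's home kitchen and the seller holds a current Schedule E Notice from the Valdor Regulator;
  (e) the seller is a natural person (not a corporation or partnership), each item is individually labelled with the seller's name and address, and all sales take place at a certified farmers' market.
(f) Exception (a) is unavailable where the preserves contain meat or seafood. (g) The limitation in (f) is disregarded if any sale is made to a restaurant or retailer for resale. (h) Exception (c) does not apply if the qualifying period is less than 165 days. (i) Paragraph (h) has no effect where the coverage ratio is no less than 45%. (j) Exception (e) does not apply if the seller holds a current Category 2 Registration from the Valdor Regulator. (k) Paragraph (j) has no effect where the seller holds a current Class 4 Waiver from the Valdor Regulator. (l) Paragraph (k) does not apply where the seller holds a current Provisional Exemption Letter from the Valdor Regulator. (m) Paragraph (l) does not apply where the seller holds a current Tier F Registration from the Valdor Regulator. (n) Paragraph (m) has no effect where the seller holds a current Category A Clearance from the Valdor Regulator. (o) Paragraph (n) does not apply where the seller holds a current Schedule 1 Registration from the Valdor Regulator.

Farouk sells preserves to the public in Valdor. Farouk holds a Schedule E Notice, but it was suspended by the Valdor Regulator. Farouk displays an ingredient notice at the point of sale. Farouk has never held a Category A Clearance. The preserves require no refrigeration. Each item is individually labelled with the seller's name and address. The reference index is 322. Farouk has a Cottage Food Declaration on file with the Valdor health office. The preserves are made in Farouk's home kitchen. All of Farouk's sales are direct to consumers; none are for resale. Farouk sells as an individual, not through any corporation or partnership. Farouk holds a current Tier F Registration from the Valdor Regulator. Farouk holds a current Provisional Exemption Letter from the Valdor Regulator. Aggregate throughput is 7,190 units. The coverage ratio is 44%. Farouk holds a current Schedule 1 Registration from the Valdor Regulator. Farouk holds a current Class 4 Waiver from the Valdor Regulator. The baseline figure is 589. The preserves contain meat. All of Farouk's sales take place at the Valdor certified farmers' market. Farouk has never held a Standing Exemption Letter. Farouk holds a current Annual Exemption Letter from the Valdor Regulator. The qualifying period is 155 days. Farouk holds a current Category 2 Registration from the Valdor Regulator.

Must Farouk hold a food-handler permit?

Exception (a): an ingredient notice is displayed; a current Annual Exemption Letter is held; aggregate throughput is 7,190 units, meeting the 6,680 units threshold — every condition holds. Turning to paragraphs (f)–(g): (f) operates against (a): the preserves contain meat. (g), which would lift (f), does not operate here — no sales are for resale. So (a) is unavailable.
Exception (b) does not apply: no current Standing Exemption Letter is held.
Exception (c)'s conditions are all satisfied: the preserves are shelf-stable; the reference index is 322, under the 330 limit. However, paragraphs (h)–(i) must be considered: (h) operates against (c): the qualifying period is 155 days, less than the 165 days limit. (i) does not operate here (the coverage ratio is 44%, short of 45%), so (h) stands. (c) is therefore removed.
Exception (d) requires that the seller holds a current Schedule E Notice from the Valdor Regulator; but the Schedule E Notice is not current, so (d) is unavailable.
All of (e)'s requirements are met (the seller is a natural person; items are individually labelled; all sales are at a certified farmers' market). Under paragraphs (j)–(o): (j) would limit (e) — a current Category 2 Registration is held — but (k) sets (j) aside: (k) is triggered — a current Class 4 Waiver is held. (l) applies (a current Provisional Exemption Letter is held), but yields to (m): (m) applies — a current Tier F Registration is held. (n) is not engaged (no current Category A Clearance is held), so (m) stands. So (e) applies.

No — exception (e) applies; Farouk is not required to hold a food-handler permit.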